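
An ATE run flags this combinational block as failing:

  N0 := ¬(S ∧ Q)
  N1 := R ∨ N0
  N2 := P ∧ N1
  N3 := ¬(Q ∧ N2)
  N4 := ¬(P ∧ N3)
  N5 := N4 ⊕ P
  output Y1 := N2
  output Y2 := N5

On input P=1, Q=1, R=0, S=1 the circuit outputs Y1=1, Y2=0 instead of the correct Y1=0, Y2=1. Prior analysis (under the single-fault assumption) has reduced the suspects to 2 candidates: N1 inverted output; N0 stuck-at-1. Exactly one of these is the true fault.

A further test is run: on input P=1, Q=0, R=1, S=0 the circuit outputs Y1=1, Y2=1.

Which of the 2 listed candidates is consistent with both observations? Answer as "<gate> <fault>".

Evaluate each candidate on input P=1, Q=0, R=1, S=0:
  N1 inverted output: N0=1, N1=0 [inverted output], N2=0, N3=1, N4=0, N5=1 → Y1=0, Y2=1 — eliminated
  N0 stuck-at-1: N0=1 [stuck-at-1], N1=1, N2=1, N3=1, N4=0, N5=1 → Y1=1, Y2=1 — matches
Only N0 stuck-at-1 reproduces the observed Y1=1, Y2=1.

N0 stuck-at-1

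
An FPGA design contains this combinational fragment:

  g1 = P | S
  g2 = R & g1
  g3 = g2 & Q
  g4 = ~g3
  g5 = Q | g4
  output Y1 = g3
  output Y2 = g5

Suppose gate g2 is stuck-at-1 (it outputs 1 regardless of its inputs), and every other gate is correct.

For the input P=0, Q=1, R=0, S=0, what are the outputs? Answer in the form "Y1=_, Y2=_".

Propagate with g2 forced: g1=0, g2=1 [stuck-at-1], g3=1, g4=0, g5=1.
So the outputs are Y1=1, Y2=1. (Without the fault they would be Y1=0, Y2=1.)

Y1=1, Y2=1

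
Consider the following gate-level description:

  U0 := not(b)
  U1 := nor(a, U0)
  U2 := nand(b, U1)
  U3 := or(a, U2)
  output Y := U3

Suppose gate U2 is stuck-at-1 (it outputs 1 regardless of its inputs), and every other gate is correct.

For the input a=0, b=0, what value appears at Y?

Propagate with U2 forced: U0=1, U1=0, U2=1 [stuck-at-1], U3=1.
So Y = 1. (Same as the fault-free value — the fault is masked on this input.)

1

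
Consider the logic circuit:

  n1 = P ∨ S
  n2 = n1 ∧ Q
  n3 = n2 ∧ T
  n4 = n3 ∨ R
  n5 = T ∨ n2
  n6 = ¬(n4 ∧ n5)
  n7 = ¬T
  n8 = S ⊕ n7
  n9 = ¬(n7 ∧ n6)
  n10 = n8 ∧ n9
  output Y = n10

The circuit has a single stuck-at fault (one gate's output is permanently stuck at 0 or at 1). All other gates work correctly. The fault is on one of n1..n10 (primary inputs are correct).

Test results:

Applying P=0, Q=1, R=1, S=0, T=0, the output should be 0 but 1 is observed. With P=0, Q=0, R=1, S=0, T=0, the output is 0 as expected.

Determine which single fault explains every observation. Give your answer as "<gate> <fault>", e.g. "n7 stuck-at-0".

n1 stuck-at-1

Fault-free values for test 1 (P=0, Q=1, R=1, S=0, T=0): n1=0, n2=0, n3=0, n4=1, n5=0, n6=1, n7=1, n8=1, n9=0, n10=0, giving Y=0. Observed 1.
Test 1: faults giving observed 1 are {n1 stuck-at-1, n2 stuck-at-1, n5 stuck-at-1, n6 stuck-at-0, n9 stuck-at-1, n10 stuck-at-1}.
Test 2 (P=0, Q=0, R=1, S=0, T=0): fault-free n1=0, n2=0, n3=0, n4=1, n5=0, n6=1, n7=1, n8=1, n9=0, n10=0 → 0; observed 0. Eliminates n2 stuck-at-1, n5 stuck-at-1, n6 stuck-at-0, n9 stuck-at-1, n10 stuck-at-1.
Only n1 stuck-at-1 is consistent with every test.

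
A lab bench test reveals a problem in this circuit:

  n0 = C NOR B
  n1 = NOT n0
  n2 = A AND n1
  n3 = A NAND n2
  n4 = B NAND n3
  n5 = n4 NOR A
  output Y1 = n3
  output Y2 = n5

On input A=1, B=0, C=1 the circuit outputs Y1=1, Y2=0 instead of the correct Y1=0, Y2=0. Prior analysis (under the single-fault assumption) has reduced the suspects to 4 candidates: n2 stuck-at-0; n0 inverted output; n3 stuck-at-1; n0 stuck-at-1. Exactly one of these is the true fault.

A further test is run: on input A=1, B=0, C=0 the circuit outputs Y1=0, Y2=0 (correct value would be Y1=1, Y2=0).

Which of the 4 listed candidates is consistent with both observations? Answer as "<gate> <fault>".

n0 inverted output

Evaluate each candidate on input A=1, B=0, C=0:
  n2 stuck-at-0: n0=1, n1=0, n2=0 [stuck-at-0], n3=1, n4=1, n5=0 → Y1=1, Y2=0 — eliminated
  n0 inverted output: n0=0 [inverted output], n1=1, n2=1, n3=0, n4=1, n5=0 → Y1=0, Y2=0 — matches
  n3 stuck-at-1: n0=1, n1=0, n2=0, n3=1 [stuck-at-1], n4=1, n5=0 → Y1=1, Y2=0 — eliminated
  n0 stuck-at-1: n0=1 [stuck-at-1], n1=0, n2=0, n3=1, n4=1, n5=0 → Y1=1, Y2=0 — eliminated
Only n0 inverted output reproduces the observed Y1=0, Y2=0.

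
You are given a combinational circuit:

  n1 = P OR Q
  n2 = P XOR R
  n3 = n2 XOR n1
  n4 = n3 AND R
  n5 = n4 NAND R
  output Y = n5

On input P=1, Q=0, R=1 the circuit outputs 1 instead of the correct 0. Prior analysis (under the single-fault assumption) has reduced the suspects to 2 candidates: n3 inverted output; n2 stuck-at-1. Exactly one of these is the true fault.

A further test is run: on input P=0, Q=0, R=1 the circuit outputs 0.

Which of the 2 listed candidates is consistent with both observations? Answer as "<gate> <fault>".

n2 stuck-at-1

Evaluate each candidate on input P=0, Q=0, R=1:
  n3 inverted output: n1=0, n2=1, n3=0 [inverted output], n4=0, n5=1 → 1 — eliminated
  n2 stuck-at-1: n1=0, n2=1 [stuck-at-1], n3=1, n4=1, n5=0 → 0 — matches
Only n2 stuck-at-1 reproduces the observed 0.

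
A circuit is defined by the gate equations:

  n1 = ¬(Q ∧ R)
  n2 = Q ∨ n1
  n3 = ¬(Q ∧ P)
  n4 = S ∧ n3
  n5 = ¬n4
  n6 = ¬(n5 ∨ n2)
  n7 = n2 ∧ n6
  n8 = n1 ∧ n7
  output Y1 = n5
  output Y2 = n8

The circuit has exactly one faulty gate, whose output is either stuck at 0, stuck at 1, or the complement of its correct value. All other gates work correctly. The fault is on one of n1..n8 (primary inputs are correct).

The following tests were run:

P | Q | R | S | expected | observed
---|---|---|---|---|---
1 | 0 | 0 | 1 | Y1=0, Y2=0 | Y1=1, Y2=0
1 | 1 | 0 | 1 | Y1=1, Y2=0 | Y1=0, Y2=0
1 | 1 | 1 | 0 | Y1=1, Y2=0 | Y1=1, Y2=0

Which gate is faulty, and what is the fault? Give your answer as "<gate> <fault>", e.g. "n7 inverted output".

Fault-free values for test 1 (P=1, Q=0, R=0, S=1): n1=1, n2=1, n3=1, n4=1, n5=0, n6=0, n7=0, n8=0, giving Y1=0, Y2=0. Observed Y1=1, Y2=0.
Test 1: faults giving observed Y1=1, Y2=0 are {n3 stuck-at-0, n3 inverted output, n4 stuck-at-0, n4 inverted output, n5 stuck-at-1, n5 inverted output}.
Test 2 (P=1, Q=1, R=0, S=1): fault-free n1=1, n2=1, n3=0, n4=0, n5=1, n6=0, n7=0, n8=0 → Y1=1, Y2=0; observed Y1=0, Y2=0. Eliminates n3 stuck-at-0, n4 stuck-at-0, n5 stuck-at-1.
Test 3 (P=1, Q=1, R=1, S=0): fault-free n1=0, n2=1, n3=0, n4=0, n5=1, n6=0, n7=0, n8=0 → Y1=1, Y2=0; observed Y1=1, Y2=0. Eliminates n4 inverted output, n5 inverted output.
Only n3 inverted output is consistent with every test.

n3 inverted output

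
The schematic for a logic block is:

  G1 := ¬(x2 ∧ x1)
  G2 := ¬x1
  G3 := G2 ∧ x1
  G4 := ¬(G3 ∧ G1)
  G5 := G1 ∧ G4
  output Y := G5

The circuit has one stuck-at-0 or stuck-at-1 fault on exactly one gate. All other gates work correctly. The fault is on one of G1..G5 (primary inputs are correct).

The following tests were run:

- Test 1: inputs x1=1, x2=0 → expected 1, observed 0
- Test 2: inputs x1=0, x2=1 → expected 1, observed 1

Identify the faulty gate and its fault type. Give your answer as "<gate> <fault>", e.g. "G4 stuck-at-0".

G2 stuck-at-1

Fault-free values for test 1 (x1=1, x2=0): G1=1, G2=0, G3=0, G4=1, G5=1, giving Y=1. Observed 0.
Test 1: faults giving observed 0 are {G1 stuck-at-0, G2 stuck-at-1, G3 stuck-at-1, G4 stuck-at-0, G5 stuck-at-0}.
Test 2 (x1=0, x2=1): fault-free G1=1, G2=1, G3=0, G4=1, G5=1 → 1; observed 1. Eliminates G1 stuck-at-0, G3 stuck-at-1, G4 stuck-at-0, G5 stuck-at-0.
Only G2 stuck-at-1 is consistent with every test.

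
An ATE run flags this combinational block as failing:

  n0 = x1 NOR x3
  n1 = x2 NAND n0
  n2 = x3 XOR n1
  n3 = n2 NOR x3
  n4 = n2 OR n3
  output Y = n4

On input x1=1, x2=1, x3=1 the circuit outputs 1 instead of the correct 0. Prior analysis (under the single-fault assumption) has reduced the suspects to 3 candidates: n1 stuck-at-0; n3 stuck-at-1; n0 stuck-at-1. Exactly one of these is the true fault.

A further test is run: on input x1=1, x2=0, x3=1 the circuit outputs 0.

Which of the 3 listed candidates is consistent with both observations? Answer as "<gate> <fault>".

Evaluate each candidate on input x1=1, x2=0, x3=1:
  n1 stuck-at-0: n0=0, n1=0 [stuck-at-0], n2=1, n3=0, n4=1 → 1 — eliminated
  n3 stuck-at-1: n0=0, n1=1, n2=0, n3=1 [stuck-at-1], n4=1 → 1 — eliminated
  n0 stuck-at-1: n0=1 [stuck-at-1], n1=1, n2=0, n3=0, n4=0 → 0 — matches
Only n0 stuck-at-1 reproduces the observed 0.

n0 stuck-at-1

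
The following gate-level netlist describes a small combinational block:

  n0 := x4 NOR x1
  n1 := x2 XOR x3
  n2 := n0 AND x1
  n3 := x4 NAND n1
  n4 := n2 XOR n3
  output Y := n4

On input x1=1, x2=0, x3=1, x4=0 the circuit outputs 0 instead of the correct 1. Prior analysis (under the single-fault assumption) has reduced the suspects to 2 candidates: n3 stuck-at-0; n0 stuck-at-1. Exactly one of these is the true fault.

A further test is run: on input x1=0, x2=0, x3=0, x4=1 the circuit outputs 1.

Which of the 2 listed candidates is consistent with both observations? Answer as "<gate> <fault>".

n0 stuck-at-1

Evaluate each candidate on input x1=0, x2=0, x3=0, x4=1:
  n3 stuck-at-0: n0=0, n1=0, n2=0, n3=0 [stuck-at-0], n4=0 → 0 — eliminated
  n0 stuck-at-1: n0=1 [stuck-at-1], n1=0, n2=0, n3=1, n4=1 → 1 — matches
Only n0 stuck-at-1 reproduces the observed 1.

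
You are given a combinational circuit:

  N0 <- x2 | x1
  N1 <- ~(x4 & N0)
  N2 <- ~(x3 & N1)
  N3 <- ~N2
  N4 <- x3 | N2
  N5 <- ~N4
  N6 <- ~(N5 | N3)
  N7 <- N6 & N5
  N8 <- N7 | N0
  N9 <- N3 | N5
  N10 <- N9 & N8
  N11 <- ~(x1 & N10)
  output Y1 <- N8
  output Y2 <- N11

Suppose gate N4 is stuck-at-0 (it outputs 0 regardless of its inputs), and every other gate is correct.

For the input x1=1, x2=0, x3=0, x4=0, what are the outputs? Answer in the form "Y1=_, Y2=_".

Y1=1, Y2=0

Propagate with N4 forced: N0=1, N1=1, N2=1, N3=0, N4=0 [stuck-at-0], N5=1, N6=0, N7=0, N8=1, N9=1, N10=1, N11=0.
So the outputs are Y1=1, Y2=0. (Without the fault they would be Y1=1, Y2=1.)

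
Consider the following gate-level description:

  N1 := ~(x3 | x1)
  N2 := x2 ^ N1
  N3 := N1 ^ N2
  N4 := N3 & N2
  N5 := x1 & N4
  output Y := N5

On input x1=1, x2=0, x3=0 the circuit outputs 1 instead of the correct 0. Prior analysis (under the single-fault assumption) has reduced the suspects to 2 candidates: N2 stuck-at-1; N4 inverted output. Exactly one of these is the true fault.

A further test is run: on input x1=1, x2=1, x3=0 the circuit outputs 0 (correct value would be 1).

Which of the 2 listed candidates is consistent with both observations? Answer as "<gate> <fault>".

Evaluate each candidate on input x1=1, x2=1, x3=0:
  N2 stuck-at-1: N1=0, N2=1 [stuck-at-1], N3=1, N4=1, N5=1 → 1 — eliminated
  N4 inverted output: N1=0, N2=1, N3=1, N4=0 [inverted output], N5=0 → 0 — matches
Only N4 inverted output reproduces the observed 0.

N4 inverted output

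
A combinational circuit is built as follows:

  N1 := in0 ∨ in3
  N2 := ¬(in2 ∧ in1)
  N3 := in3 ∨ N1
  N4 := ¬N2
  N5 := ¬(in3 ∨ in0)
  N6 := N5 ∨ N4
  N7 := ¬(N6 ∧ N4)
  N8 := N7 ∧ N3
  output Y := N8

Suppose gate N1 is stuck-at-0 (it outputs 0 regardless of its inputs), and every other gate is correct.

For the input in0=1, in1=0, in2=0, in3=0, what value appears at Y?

0

Propagate with N1 forced: N1=0 [stuck-at-0], N2=1, N3=0, N4=0, N5=0, N6=0, N7=1, N8=0.
So Y = 0. (Without the fault it would be 1.)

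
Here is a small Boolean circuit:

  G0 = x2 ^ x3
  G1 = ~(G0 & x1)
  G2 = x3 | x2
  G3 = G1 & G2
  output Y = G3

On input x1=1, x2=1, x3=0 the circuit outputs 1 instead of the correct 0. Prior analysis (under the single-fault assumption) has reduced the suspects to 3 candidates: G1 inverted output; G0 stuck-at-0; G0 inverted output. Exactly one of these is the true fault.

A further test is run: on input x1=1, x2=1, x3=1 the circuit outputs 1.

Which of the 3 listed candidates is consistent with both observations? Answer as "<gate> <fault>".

Evaluate each candidate on input x1=1, x2=1, x3=1:
  G1 inverted output: G0=0, G1=0 [inverted output], G2=1, G3=0 → 0 — eliminated
  G0 stuck-at-0: G0=0 [stuck-at-0], G1=1, G2=1, G3=1 → 1 — matches
  G0 inverted output: G0=1 [inverted output], G1=0, G2=1, G3=0 → 0 — eliminated
Only G0 stuck-at-0 reproduces the observed 1.

G0 stuck-at-0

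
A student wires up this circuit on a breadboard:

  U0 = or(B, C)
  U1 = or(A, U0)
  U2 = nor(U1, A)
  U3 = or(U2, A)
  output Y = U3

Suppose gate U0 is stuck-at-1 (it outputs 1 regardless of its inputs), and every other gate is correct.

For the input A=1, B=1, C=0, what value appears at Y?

1

Propagate with U0 forced: U0=1 [stuck-at-1], U1=1, U2=0, U3=1.
So Y = 1. (Same as the fault-free value — the fault is masked on this input.)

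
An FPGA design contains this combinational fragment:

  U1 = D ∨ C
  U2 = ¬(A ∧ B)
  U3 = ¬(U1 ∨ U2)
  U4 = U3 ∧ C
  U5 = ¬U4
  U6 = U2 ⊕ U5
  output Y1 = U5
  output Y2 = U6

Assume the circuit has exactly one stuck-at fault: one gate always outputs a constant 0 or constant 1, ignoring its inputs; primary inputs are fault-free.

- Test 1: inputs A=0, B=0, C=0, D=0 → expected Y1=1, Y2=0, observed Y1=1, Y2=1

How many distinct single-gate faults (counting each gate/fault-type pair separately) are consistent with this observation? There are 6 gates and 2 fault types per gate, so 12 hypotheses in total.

2

Fault-free: U1=0, U2=1, U3=0, U4=0, U5=1, U6=0 → Y1=1, Y2=0. Observed Y1=1, Y2=1.
  U1 stuck-at-0: output Y1=1, Y2=0 ✗
  U1 stuck-at-1: output Y1=1, Y2=0 ✗
  U2 stuck-at-0: output Y1=1, Y2=1 ✓
  U2 stuck-at-1: output Y1=1, Y2=0 ✗
  U3 stuck-at-0: output Y1=1, Y2=0 ✗
  U3 stuck-at-1: output Y1=1, Y2=0 ✗
  U4 stuck-at-0: output Y1=1, Y2=0 ✗
  U4 stuck-at-1: output Y1=0, Y2=1 ✗
  U5 stuck-at-0: output Y1=0, Y2=1 ✗
  U5 stuck-at-1: output Y1=1, Y2=0 ✗
  U6 stuck-at-0: output Y1=1, Y2=0 ✗
  U6 stuck-at-1: output Y1=1, Y2=1 ✓
Consistent faults: {U2 stuck-at-0, U6 stuck-at-1} — 2 in all.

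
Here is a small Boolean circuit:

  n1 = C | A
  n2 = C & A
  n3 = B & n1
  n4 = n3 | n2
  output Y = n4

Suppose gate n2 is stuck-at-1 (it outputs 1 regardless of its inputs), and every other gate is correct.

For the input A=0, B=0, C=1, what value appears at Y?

1

Propagate with n2 forced: n1=1, n2=1 [stuck-at-1], n3=0, n4=1.
So Y = 1. (Without the fault it would be 0.)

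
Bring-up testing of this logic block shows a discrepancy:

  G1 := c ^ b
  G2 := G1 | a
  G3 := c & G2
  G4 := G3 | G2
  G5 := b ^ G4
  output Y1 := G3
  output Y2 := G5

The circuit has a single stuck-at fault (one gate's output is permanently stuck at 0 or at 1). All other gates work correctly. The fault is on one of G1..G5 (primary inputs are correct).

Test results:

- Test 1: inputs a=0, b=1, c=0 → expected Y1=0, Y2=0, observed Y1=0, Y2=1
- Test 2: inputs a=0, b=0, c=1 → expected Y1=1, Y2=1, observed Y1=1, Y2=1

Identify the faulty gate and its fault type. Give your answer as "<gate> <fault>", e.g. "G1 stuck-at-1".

Fault-free values for test 1 (a=0, b=1, c=0): G1=1, G2=1, G3=0, G4=1, G5=0, giving Y1=0, Y2=0. Observed Y1=0, Y2=1.
Test 1: faults giving observed Y1=0, Y2=1 are {G1 stuck-at-0, G2 stuck-at-0, G4 stuck-at-0, G5 stuck-at-1}.
Test 2 (a=0, b=0, c=1): fault-free G1=1, G2=1, G3=1, G4=1, G5=1 → Y1=1, Y2=1; observed Y1=1, Y2=1. Eliminates G1 stuck-at-0, G2 stuck-at-0, G4 stuck-at-0.
Only G5 stuck-at-1 is consistent with every test.

G5 stuck-at-1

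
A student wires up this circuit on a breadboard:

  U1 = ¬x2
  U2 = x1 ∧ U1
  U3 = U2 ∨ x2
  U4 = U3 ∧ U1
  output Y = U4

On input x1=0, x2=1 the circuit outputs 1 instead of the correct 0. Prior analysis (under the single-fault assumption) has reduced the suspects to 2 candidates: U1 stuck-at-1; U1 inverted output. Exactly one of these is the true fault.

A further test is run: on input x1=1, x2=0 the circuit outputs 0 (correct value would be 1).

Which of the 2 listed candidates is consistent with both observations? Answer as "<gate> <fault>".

U1 inverted output

Evaluate each candidate on input x1=1, x2=0:
  U1 stuck-at-1: U1=1 [stuck-at-1], U2=1, U3=1, U4=1 → 1 — eliminated
  U1 inverted output: U1=0 [inverted output], U2=0, U3=0, U4=0 → 0 — matches
Only U1 inverted output reproduces the observed 0.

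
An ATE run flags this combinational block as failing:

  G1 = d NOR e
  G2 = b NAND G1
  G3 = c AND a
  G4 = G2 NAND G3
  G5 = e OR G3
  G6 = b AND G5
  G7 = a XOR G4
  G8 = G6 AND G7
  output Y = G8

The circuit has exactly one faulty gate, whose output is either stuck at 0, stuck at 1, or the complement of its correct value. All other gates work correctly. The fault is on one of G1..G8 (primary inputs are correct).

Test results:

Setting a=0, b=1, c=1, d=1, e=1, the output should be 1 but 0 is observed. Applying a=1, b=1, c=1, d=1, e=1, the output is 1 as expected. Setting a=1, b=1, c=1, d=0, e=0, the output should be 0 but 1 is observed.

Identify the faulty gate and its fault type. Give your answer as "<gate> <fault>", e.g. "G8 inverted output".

Fault-free values for test 1 (a=0, b=1, c=1, d=1, e=1): G1=0, G2=1, G3=0, G4=1, G5=1, G6=1, G7=1, G8=1, giving Y=1. Observed 0.
Test 1: faults giving observed 0 are {G3 stuck-at-1, G3 inverted output, G4 stuck-at-0, G4 inverted output, G5 stuck-at-0, G5 inverted output, G6 stuck-at-0, G6 inverted output, G7 stuck-at-0, G7 inverted output, G8 stuck-at-0, G8 inverted output}.
Test 2 (a=1, b=1, c=1, d=1, e=1): fault-free G1=0, G2=1, G3=1, G4=0, G5=1, G6=1, G7=1, G8=1 → 1; observed 1. Eliminates G3 inverted output, G4 inverted output, G5 stuck-at-0, G5 inverted output, G6 stuck-at-0, G6 inverted output, G7 stuck-at-0, G7 inverted output, G8 stuck-at-0, G8 inverted output.
Test 3 (a=1, b=1, c=1, d=0, e=0): fault-free G1=1, G2=0, G3=1, G4=1, G5=1, G6=1, G7=0, G8=0 → 0; observed 1. Eliminates G3 stuck-at-1.
Only G4 stuck-at-0 is consistent with every test.

G4 stuck-at-0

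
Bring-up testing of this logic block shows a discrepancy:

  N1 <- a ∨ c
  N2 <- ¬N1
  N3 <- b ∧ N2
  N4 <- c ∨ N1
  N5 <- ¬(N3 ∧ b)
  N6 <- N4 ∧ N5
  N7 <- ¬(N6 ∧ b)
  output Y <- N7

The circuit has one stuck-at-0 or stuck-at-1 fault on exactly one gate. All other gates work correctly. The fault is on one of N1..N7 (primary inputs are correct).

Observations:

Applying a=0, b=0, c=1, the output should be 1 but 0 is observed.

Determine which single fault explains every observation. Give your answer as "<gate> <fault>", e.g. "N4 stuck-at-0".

N7 stuck-at-0

Fault-free values for test 1 (a=0, b=0, c=1): N1=1, N2=0, N3=0, N4=1, N5=1, N6=1, N7=1, giving Y=1. Observed 0.
Test 1: faults giving observed 0 are {N7 stuck-at-0}.
Only N7 stuck-at-0 is consistent with every test.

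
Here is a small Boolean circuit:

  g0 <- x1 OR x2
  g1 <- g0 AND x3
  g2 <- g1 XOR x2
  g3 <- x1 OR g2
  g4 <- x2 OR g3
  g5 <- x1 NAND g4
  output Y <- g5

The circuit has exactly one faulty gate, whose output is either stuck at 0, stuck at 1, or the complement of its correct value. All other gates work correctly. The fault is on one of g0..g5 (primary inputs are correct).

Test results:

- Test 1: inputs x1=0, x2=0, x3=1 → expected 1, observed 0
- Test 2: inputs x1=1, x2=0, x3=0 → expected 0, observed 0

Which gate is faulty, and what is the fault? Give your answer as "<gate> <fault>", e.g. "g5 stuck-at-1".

Fault-free values for test 1 (x1=0, x2=0, x3=1): g0=0, g1=0, g2=0, g3=0, g4=0, g5=1, giving Y=1. Observed 0.
Test 1: faults giving observed 0 are {g5 stuck-at-0, g5 inverted output}.
Test 2 (x1=1, x2=0, x3=0): fault-free g0=1, g1=0, g2=0, g3=1, g4=1, g5=0 → 0; observed 0. Eliminates g5 inverted output.
Only g5 stuck-at-0 is consistent with every test.

g5 stuck-at-0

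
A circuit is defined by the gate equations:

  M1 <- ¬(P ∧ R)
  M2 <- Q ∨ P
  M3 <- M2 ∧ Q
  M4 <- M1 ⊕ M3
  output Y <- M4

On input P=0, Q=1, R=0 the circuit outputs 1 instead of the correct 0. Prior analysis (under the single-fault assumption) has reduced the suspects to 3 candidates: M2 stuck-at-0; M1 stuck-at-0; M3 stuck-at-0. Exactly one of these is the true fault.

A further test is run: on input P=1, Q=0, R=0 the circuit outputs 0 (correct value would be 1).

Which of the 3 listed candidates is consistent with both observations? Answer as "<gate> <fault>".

Evaluate each candidate on input P=1, Q=0, R=0:
  M2 stuck-at-0: M1=1, M2=0 [stuck-at-0], M3=0, M4=1 → 1 — eliminated
  M1 stuck-at-0: M1=0 [stuck-at-0], M2=1, M3=0, M4=0 → 0 — matches
  M3 stuck-at-0: M1=1, M2=1, M3=0 [stuck-at-0], M4=1 → 1 — eliminated
Only M1 stuck-at-0 reproduces the observed 0.

M1 stuck-at-0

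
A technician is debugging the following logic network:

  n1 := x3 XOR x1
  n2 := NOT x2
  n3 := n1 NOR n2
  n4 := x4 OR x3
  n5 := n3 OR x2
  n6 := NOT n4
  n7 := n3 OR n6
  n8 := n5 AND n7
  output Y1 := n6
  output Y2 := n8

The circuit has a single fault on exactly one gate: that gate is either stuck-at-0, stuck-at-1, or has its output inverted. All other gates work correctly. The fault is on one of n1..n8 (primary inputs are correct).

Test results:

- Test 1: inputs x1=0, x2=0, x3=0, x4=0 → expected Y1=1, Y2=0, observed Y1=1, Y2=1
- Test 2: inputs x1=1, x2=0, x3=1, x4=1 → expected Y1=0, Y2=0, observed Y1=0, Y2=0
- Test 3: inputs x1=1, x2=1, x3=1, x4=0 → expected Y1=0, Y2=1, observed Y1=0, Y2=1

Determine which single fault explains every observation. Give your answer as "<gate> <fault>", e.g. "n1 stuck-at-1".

n5 stuck-at-1

Fault-free values for test 1 (x1=0, x2=0, x3=0, x4=0): n1=0, n2=1, n3=0, n4=0, n5=0, n6=1, n7=1, n8=0, giving Y1=1, Y2=0. Observed Y1=1, Y2=1.
Test 1: faults giving observed Y1=1, Y2=1 are {n2 stuck-at-0, n2 inverted output, n3 stuck-at-1, n3 inverted output, n5 stuck-at-1, n5 inverted output, n8 stuck-at-1, n8 inverted output}.
Test 2 (x1=1, x2=0, x3=1, x4=1): fault-free n1=0, n2=1, n3=0, n4=1, n5=0, n6=0, n7=0, n8=0 → Y1=0, Y2=0; observed Y1=0, Y2=0. Eliminates n2 stuck-at-0, n2 inverted output, n3 stuck-at-1, n3 inverted output, n8 stuck-at-1, n8 inverted output.
Test 3 (x1=1, x2=1, x3=1, x4=0): fault-free n1=0, n2=0, n3=1, n4=1, n5=1, n6=0, n7=1, n8=1 → Y1=0, Y2=1; observed Y1=0, Y2=1. Eliminates n5 inverted output.
Only n5 stuck-at-1 is consistent with every test.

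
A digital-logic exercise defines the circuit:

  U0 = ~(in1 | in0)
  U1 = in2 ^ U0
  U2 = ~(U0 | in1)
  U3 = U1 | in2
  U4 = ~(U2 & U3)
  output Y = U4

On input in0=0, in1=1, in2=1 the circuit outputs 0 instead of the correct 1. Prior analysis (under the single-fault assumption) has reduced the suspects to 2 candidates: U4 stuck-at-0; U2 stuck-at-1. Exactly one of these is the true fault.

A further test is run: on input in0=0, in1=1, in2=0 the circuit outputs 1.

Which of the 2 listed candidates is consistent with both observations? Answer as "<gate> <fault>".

U2 stuck-at-1

Evaluate each candidate on input in0=0, in1=1, in2=0:
  U4 stuck-at-0: U0=0, U1=0, U2=0, U3=0, U4=0 [stuck-at-0] → 0 — eliminated
  U2 stuck-at-1: U0=0, U1=0, U2=1 [stuck-at-1], U3=0, U4=1 → 1 — matches
Only U2 stuck-at-1 reproduces the observed 1.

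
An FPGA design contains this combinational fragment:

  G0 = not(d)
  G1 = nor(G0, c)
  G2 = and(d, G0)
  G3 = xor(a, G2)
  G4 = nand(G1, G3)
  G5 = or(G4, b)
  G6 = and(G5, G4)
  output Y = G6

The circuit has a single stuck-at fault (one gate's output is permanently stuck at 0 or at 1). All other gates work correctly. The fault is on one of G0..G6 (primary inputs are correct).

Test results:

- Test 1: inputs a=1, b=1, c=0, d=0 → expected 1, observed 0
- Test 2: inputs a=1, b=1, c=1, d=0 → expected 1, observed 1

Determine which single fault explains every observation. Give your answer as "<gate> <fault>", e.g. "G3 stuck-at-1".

Fault-free values for test 1 (a=1, b=1, c=0, d=0): G0=1, G1=0, G2=0, G3=1, G4=1, G5=1, G6=1, giving Y=1. Observed 0.
Test 1: faults giving observed 0 are {G0 stuck-at-0, G1 stuck-at-1, G4 stuck-at-0, G5 stuck-at-0, G6 stuck-at-0}.
Test 2 (a=1, b=1, c=1, d=0): fault-free G0=1, G1=0, G2=0, G3=1, G4=1, G5=1, G6=1 → 1; observed 1. Eliminates G1 stuck-at-1, G4 stuck-at-0, G5 stuck-at-0, G6 stuck-at-0.
Only G0 stuck-at-0 is consistent with every test.

G0 stuck-at-0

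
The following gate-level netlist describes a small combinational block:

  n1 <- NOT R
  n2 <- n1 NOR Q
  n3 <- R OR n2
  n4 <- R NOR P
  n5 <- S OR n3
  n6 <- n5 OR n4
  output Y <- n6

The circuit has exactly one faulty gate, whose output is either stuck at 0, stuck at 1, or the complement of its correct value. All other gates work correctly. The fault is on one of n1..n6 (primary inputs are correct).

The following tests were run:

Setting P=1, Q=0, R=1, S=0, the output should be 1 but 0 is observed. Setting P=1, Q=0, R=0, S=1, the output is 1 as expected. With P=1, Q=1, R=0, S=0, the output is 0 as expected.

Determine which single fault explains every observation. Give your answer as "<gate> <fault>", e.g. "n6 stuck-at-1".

Fault-free values for test 1 (P=1, Q=0, R=1, S=0): n1=0, n2=1, n3=1, n4=0, n5=1, n6=1, giving Y=1. Observed 0.
Test 1: faults giving observed 0 are {n3 stuck-at-0, n3 inverted output, n5 stuck-at-0, n5 inverted output, n6 stuck-at-0, n6 inverted output}.
Test 2 (P=1, Q=0, R=0, S=1): fault-free n1=1, n2=0, n3=0, n4=0, n5=1, n6=1 → 1; observed 1. Eliminates n5 stuck-at-0, n5 inverted output, n6 stuck-at-0, n6 inverted output.
Test 3 (P=1, Q=1, R=0, S=0): fault-free n1=1, n2=0, n3=0, n4=0, n5=0, n6=0 → 0; observed 0. Eliminates n3 inverted output.
Only n3 stuck-at-0 is consistent with every test.

n3 stuck-at-0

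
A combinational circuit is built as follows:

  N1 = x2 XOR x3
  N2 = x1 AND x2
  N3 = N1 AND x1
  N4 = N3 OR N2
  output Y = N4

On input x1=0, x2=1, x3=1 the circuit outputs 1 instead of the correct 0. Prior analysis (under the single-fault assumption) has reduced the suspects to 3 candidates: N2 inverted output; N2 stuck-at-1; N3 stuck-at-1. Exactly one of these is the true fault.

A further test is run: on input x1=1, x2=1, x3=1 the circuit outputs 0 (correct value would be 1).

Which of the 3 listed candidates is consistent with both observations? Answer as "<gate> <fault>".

Evaluate each candidate on input x1=1, x2=1, x3=1:
  N2 inverted output: N1=0, N2=0 [inverted output], N3=0, N4=0 → 0 — matches
  N2 stuck-at-1: N1=0, N2=1 [stuck-at-1], N3=0, N4=1 → 1 — eliminated
  N3 stuck-at-1: N1=0, N2=1, N3=1 [stuck-at-1], N4=1 → 1 — eliminated
Only N2 inverted output reproduces the observed 0.

N2 inverted output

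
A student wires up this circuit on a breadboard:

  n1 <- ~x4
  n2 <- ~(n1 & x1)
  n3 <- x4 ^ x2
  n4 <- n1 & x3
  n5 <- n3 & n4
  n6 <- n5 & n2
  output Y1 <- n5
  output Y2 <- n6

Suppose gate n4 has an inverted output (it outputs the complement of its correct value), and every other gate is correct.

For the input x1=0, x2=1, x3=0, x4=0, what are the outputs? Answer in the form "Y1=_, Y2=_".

Y1=1, Y2=1

Propagate with n4 forced: n1=1, n2=1, n3=1, n4=1 [inverted output], n5=1, n6=1.
So the outputs are Y1=1, Y2=1. (Without the fault they would be Y1=0, Y2=0.)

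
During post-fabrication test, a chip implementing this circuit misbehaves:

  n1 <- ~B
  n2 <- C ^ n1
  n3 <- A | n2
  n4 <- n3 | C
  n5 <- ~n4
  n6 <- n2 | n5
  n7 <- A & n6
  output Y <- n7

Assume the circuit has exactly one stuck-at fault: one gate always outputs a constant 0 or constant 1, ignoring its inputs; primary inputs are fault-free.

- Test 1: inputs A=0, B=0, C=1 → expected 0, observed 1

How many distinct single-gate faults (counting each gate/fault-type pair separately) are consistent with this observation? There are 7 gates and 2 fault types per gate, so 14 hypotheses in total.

1

Fault-free: n1=1, n2=0, n3=0, n4=1, n5=0, n6=0, n7=0 → 0. Observed 1.
  n1 stuck-at-0: output 0 ✗
  n1 stuck-at-1: output 0 ✗
  n2 stuck-at-0: output 0 ✗
  n2 stuck-at-1: output 0 ✗
  n3 stuck-at-0: output 0 ✗
  n3 stuck-at-1: output 0 ✗
  n4 stuck-at-0: output 0 ✗
  n4 stuck-at-1: output 0 ✗
  n5 stuck-at-0: output 0 ✗
  n5 stuck-at-1: output 0 ✗
  n6 stuck-at-0: output 0 ✗
  n6 stuck-at-1: output 0 ✗
  n7 stuck-at-0: output 0 ✗
  n7 stuck-at-1: output 1 ✓
Consistent faults: {n7 stuck-at-1} — 1 in all.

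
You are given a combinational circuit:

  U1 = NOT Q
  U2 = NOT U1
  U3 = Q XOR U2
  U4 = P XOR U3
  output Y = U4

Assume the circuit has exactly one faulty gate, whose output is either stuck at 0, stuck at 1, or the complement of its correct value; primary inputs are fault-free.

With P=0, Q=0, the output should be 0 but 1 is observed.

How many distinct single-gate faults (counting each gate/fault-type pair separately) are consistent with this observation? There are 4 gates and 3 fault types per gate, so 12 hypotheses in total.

Fault-free: U1=1, U2=0, U3=0, U4=0 → 0. Observed 1.
  U1 stuck-at-0: output 1 ✓
  U1 stuck-at-1: output 0 ✗
  U1 inverted output: output 1 ✓
  U2 stuck-at-0: output 0 ✗
  U2 stuck-at-1: output 1 ✓
  U2 inverted output: output 1 ✓
  U3 stuck-at-0: output 0 ✗
  U3 stuck-at-1: output 1 ✓
  U3 inverted output: output 1 ✓
  U4 stuck-at-0: output 0 ✗
  U4 stuck-at-1: output 1 ✓
  U4 inverted output: output 1 ✓
Consistent faults: {U1 stuck-at-0, U1 inverted output, U2 stuck-at-1, U2 inverted output, U3 stuck-at-1, U3 inverted output, U4 stuck-at-1, U4 inverted output} — 8 in all.

8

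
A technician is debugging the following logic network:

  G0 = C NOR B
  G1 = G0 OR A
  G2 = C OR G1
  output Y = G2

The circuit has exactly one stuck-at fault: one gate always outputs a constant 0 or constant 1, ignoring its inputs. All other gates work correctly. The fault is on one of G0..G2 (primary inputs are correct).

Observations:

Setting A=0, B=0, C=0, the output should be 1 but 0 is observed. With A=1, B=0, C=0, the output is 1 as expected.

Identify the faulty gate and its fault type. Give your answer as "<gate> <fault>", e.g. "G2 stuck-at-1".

Fault-free values for test 1 (A=0, B=0, C=0): G0=1, G1=1, G2=1, giving Y=1. Observed 0.
Test 1: faults giving observed 0 are {G0 stuck-at-0, G1 stuck-at-0, G2 stuck-at-0}.
Test 2 (A=1, B=0, C=0): fault-free G0=1, G1=1, G2=1 → 1; observed 1. Eliminates G1 stuck-at-0, G2 stuck-at-0.
Only G0 stuck-at-0 is consistent with every test.

G0 stuck-at-0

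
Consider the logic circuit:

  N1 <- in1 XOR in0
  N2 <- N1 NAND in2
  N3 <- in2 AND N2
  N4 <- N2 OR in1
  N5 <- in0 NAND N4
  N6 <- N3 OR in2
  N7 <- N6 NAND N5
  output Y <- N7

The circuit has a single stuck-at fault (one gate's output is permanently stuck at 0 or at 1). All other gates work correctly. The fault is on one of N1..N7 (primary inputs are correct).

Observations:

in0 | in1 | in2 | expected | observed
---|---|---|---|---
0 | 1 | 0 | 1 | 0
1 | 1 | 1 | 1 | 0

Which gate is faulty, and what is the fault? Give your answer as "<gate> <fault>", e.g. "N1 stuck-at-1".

N7 stuck-at-0

Fault-free values for test 1 (in0=0, in1=1, in2=0): N1=1, N2=1, N3=0, N4=1, N5=1, N6=0, N7=1, giving Y=1. Observed 0.
Test 1: faults giving observed 0 are {N3 stuck-at-1, N6 stuck-at-1, N7 stuck-at-0}.
Test 2 (in0=1, in1=1, in2=1): fault-free N1=0, N2=1, N3=1, N4=1, N5=0, N6=1, N7=1 → 1; observed 0. Eliminates N3 stuck-at-1, N6 stuck-at-1.
Only N7 stuck-at-0 is consistent with every test.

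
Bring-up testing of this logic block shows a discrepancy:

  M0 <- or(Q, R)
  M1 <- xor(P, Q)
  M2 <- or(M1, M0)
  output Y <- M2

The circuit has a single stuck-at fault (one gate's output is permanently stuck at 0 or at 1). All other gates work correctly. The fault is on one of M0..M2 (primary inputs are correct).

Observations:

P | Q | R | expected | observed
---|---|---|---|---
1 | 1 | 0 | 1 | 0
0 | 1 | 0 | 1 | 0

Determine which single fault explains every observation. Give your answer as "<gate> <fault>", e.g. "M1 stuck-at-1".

Fault-free values for test 1 (P=1, Q=1, R=0): M0=1, M1=0, M2=1, giving Y=1. Observed 0.
Test 1: faults giving observed 0 are {M0 stuck-at-0, M2 stuck-at-0}.
Test 2 (P=0, Q=1, R=0): fault-free M0=1, M1=1, M2=1 → 1; observed 0. Eliminates M0 stuck-at-0.
Only M2 stuck-at-0 is consistent with every test.

M2 stuck-at-0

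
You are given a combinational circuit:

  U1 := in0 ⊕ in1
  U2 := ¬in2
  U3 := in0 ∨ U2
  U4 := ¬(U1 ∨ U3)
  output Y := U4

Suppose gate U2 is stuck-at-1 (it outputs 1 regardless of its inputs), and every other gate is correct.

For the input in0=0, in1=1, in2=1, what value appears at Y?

0

Propagate with U2 forced: U1=1, U2=1 [stuck-at-1], U3=1, U4=0.
So Y = 0. (Same as the fault-free value — the fault is masked on this input.)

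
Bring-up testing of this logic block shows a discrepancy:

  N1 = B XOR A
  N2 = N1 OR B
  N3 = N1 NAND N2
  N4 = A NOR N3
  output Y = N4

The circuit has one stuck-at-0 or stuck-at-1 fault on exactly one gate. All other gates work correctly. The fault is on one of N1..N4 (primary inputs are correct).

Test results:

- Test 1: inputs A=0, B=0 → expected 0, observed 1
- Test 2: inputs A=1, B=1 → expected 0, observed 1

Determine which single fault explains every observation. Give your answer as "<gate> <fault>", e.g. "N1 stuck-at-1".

Fault-free values for test 1 (A=0, B=0): N1=0, N2=0, N3=1, N4=0, giving Y=0. Observed 1.
Test 1: faults giving observed 1 are {N1 stuck-at-1, N3 stuck-at-0, N4 stuck-at-1}.
Test 2 (A=1, B=1): fault-free N1=0, N2=1, N3=1, N4=0 → 0; observed 1. Eliminates N1 stuck-at-1, N3 stuck-at-0.
Only N4 stuck-at-1 is consistent with every test.

N4 stuck-at-1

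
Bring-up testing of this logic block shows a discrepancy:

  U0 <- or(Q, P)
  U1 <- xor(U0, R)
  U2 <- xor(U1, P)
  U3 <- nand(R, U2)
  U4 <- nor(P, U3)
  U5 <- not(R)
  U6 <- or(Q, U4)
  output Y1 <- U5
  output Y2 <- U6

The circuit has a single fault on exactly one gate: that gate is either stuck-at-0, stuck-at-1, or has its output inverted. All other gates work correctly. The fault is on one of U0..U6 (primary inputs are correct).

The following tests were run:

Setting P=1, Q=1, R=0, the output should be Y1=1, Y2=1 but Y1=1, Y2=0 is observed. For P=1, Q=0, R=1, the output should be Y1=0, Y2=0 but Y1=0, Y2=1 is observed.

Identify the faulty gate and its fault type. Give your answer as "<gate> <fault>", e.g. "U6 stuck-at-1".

U6 inverted output

Fault-free values for test 1 (P=1, Q=1, R=0): U0=1, U1=1, U2=0, U3=1, U4=0, U5=1, U6=1, giving Y1=1, Y2=1. Observed Y1=1, Y2=0.
Test 1: faults giving observed Y1=1, Y2=0 are {U6 stuck-at-0, U6 inverted output}.
Test 2 (P=1, Q=0, R=1): fault-free U0=1, U1=0, U2=1, U3=0, U4=0, U5=0, U6=0 → Y1=0, Y2=0; observed Y1=0, Y2=1. Eliminates U6 stuck-at-0.
Only U6 inverted output is consistent with every test.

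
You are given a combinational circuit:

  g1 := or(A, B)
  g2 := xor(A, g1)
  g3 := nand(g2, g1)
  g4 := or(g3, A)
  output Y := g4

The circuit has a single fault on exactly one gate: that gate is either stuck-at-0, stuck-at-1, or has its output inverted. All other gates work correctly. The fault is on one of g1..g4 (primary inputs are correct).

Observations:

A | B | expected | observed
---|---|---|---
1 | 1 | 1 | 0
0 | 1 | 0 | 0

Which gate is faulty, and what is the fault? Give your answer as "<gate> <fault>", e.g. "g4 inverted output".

g4 stuck-at-0

Fault-free values for test 1 (A=1, B=1): g1=1, g2=0, g3=1, g4=1, giving Y=1. Observed 0.
Test 1: faults giving observed 0 are {g4 stuck-at-0, g4 inverted output}.
Test 2 (A=0, B=1): fault-free g1=1, g2=1, g3=0, g4=0 → 0; observed 0. Eliminates g4 inverted output.
Only g4 stuck-at-0 is consistent with every test.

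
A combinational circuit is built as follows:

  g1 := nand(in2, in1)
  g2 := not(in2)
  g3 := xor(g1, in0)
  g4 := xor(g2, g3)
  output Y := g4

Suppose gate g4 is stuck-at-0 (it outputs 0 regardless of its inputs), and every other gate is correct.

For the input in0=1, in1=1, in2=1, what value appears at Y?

0

Propagate with g4 forced: g1=0, g2=0, g3=1, g4=0 [stuck-at-0].
So Y = 0. (Without the fault it would be 1.)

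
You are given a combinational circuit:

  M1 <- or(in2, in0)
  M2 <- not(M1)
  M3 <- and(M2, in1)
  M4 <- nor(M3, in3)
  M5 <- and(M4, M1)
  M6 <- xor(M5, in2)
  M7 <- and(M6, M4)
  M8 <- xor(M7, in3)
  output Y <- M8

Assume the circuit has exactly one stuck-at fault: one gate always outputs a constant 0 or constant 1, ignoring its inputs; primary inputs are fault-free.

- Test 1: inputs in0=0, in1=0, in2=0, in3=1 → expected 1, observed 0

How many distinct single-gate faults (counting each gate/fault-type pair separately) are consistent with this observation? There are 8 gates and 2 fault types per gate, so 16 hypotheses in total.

2

Fault-free: M1=0, M2=1, M3=0, M4=0, M5=0, M6=0, M7=0, M8=1 → 1. Observed 0.
  M1: none of the 2 fault types match ✗
  M2: none of the 2 fault types match ✗
  M3: none of the 2 fault types match ✗
  M4: none of the 2 fault types match ✗
  M5: none of the 2 fault types match ✗
  M6: none of the 2 fault types match ✗
  M7: stuck-at-1 ✓; others ✗
  M8: stuck-at-0 ✓; others ✗
Consistent faults: {M7 stuck-at-1, M8 stuck-at-0} — 2 in all.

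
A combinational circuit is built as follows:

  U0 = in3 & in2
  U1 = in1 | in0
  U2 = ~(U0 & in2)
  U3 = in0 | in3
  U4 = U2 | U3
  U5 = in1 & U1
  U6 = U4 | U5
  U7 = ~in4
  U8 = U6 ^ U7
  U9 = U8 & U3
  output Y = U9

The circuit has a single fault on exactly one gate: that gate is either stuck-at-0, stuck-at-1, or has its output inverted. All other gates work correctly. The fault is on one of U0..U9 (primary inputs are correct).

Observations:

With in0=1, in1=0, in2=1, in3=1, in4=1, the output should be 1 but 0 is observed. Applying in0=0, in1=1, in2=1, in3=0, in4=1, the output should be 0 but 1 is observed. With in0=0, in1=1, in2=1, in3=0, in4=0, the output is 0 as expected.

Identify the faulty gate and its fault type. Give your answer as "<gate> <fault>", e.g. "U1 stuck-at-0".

Fault-free values for test 1 (in0=1, in1=0, in2=1, in3=1, in4=1): U0=1, U1=1, U2=0, U3=1, U4=1, U5=0, U6=1, U7=0, U8=1, U9=1, giving Y=1. Observed 0.
Test 1: faults giving observed 0 are {U3 stuck-at-0, U3 inverted output, U4 stuck-at-0, U4 inverted output, U6 stuck-at-0, U6 inverted output, U7 stuck-at-1, U7 inverted output, U8 stuck-at-0, U8 inverted output, U9 stuck-at-0, U9 inverted output}.
Test 2 (in0=0, in1=1, in2=1, in3=0, in4=1): fault-free U0=0, U1=1, U2=1, U3=0, U4=1, U5=1, U6=1, U7=0, U8=1, U9=0 → 0; observed 1. Eliminates U3 stuck-at-0, U4 stuck-at-0, U4 inverted output, U6 stuck-at-0, U6 inverted output, U7 stuck-at-1, U7 inverted output, U8 stuck-at-0, U8 inverted output, U9 stuck-at-0.
Test 3 (in0=0, in1=1, in2=1, in3=0, in4=0): fault-free U0=0, U1=1, U2=1, U3=0, U4=1, U5=1, U6=1, U7=1, U8=0, U9=0 → 0; observed 0. Eliminates U9 inverted output.
Only U3 inverted output is consistent with every test.

U3 inverted output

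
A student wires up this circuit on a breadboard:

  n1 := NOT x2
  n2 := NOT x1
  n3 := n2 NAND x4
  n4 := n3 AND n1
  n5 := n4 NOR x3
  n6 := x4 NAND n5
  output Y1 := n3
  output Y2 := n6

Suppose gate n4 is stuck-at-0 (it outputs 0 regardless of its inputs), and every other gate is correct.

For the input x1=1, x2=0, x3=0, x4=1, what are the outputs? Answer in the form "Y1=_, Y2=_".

Propagate with n4 forced: n1=1, n2=0, n3=1, n4=0 [stuck-at-0], n5=1, n6=0.
So the outputs are Y1=1, Y2=0. (Without the fault they would be Y1=1, Y2=1.)

Y1=1, Y2=0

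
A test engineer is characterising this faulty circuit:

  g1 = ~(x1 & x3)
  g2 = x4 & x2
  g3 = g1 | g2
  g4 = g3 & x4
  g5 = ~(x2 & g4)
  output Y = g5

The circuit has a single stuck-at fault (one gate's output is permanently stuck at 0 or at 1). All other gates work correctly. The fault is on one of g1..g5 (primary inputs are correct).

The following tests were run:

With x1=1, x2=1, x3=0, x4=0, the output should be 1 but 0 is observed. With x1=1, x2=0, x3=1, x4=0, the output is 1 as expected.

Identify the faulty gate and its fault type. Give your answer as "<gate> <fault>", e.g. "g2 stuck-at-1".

Fault-free values for test 1 (x1=1, x2=1, x3=0, x4=0): g1=1, g2=0, g3=1, g4=0, g5=1, giving Y=1. Observed 0.
Test 1: faults giving observed 0 are {g4 stuck-at-1, g5 stuck-at-0}.
Test 2 (x1=1, x2=0, x3=1, x4=0): fault-free g1=0, g2=0, g3=0, g4=0, g5=1 → 1; observed 1. Eliminates g5 stuck-at-0.
Only g4 stuck-at-1 is consistent with every test.

g4 stuck-at-1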